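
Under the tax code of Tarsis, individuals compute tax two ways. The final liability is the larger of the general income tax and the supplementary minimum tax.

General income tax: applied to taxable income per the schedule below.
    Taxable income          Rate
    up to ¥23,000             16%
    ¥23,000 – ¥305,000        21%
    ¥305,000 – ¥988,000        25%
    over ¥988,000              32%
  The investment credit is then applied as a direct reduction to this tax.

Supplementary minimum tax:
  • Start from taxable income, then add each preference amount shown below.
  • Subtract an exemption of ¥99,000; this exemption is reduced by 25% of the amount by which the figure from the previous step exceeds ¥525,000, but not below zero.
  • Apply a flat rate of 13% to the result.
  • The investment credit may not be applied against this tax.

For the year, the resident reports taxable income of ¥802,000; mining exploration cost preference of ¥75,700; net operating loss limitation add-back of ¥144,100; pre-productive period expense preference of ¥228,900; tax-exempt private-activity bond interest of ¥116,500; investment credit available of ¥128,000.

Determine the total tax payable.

¥177,736

Supplementary minimum tax:
  Adjusted income: ¥802,000 + ¥75,700 + ¥144,100 + ¥228,900 + ¥116,500 = ¥1,367,200
  Exemption: 25% × (¥1,367,200 − ¥525,000) = ¥210,550 ≥ ¥99,000, so the exemption is fully phased out
  Base: ¥1,367,200 − ¥0 = ¥1,367,200
  ¥1,367,200 × 13% = ¥177,736

General income tax:
  ¥23,000 × 16% = ¥3,680
  ¥282,000 × 21% = ¥59,220
  ¥497,000 × 25% = ¥124,250
  → ¥187,150
  Less investment credit ¥128,000 → ¥59,150

¥177,736 > ¥59,150, so the supplementary minimum tax is the binding amount.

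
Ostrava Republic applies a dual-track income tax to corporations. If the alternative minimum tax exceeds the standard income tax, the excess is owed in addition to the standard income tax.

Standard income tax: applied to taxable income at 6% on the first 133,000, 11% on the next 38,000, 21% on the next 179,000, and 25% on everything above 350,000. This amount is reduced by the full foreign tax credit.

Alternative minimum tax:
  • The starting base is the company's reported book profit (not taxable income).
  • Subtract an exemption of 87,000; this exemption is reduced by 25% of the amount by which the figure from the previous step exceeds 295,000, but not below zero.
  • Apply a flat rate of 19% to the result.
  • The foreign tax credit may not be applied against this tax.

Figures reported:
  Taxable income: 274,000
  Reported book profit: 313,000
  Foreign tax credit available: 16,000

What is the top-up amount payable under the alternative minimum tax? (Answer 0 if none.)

26,005

Standard income tax:
  133,000 × 6% = 7,980
  38,000 × 11% = 4,180
  103,000 × 21% = 21,630
  → 33,790
  Less foreign tax credit 16,000 → 17,790

Alternative minimum tax:
  Base (reported book profit): 313,000
  Exemption: 87,000 − 25% × (313,000 − 295,000) = 87,000 − 4,500 = 82,500
  Base: 313,000 − 82,500 = 230,500
  230,500 × 19% = 43,795

Excess of alternative minimum tax over standard income tax: 43,795 − 17,790 = 26,005.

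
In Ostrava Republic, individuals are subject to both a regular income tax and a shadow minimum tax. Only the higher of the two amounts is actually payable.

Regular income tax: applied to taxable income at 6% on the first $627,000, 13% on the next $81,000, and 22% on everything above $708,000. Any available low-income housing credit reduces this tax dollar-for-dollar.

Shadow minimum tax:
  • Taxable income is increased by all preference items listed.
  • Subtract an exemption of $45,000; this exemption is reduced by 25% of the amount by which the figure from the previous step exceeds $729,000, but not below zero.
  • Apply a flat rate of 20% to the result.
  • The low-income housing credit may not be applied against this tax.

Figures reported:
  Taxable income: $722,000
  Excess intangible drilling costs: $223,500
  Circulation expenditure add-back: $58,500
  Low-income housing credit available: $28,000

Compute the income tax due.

Shadow minimum tax:
  Adjusted income: $722,000 + $223,500 + $58,500 = $1,004,000
  Exemption: 25% × ($1,004,000 − $729,000) = $68,750 ≥ $45,000, so the exemption is fully phased out
  Base: $1,004,000 − $0 = $1,004,000
  $1,004,000 × 20% = $200,800

Regular income tax:
  $627,000 × 6% = $37,620
  $81,000 × 13% = $10,530
  $14,000 × 22% = $3,080
  → $51,230
  Less low-income housing credit $28,000 → $23,230

$200,800 > $23,230, so the shadow minimum tax is the binding amount.

$200,800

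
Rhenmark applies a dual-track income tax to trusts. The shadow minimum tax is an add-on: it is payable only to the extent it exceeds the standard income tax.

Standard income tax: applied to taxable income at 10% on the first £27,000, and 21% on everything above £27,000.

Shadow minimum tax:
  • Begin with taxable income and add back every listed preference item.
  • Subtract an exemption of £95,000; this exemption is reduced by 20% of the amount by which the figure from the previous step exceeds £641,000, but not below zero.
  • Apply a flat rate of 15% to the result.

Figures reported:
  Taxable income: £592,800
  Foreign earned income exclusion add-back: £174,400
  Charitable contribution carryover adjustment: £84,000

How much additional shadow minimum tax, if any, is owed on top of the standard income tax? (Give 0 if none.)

Shadow minimum tax:
  Adjusted income: £592,800 + £174,400 + £84,000 = £851,200
  Exemption: £95,000 − 20% × (£851,200 − £641,000) = £95,000 − £42,040 = £52,960
  Base: £851,200 − £52,960 = £798,240
  £798,240 × 15% = £119,736

Standard income tax:
  £27,000 × 10% = £2,700
  £565,800 × 21% = £118,818
  → £121,518

£119,736 ≤ £121,518, so no add-on is due.

£0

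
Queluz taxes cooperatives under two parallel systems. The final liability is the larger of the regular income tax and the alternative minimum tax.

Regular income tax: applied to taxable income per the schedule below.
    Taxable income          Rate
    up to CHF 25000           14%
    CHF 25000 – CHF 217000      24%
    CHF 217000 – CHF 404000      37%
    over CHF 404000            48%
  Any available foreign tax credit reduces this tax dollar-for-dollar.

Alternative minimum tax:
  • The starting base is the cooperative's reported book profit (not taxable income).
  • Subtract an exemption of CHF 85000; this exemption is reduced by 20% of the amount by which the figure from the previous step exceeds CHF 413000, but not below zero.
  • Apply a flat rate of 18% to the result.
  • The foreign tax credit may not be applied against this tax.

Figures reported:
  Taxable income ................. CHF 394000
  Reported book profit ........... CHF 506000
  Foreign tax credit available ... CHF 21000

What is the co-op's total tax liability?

Alternative minimum tax:
  Base (reported book profit): CHF 506000
  Exemption: CHF 85000 − 20% × (CHF 506000 − CHF 413000) = CHF 85000 − CHF 18600 = CHF 66400
  Base: CHF 506000 − CHF 66400 = CHF 439600
  CHF 439600 × 18% = CHF 79128

Regular income tax:
  CHF 25000 × 14% = CHF 3500
  CHF 192000 × 24% = CHF 46080
  CHF 177000 × 37% = CHF 65490
  → CHF 115070
  Less foreign tax credit CHF 21000 → CHF 94070

CHF 94070 > CHF 79128, so the regular income tax governs.

CHF 94070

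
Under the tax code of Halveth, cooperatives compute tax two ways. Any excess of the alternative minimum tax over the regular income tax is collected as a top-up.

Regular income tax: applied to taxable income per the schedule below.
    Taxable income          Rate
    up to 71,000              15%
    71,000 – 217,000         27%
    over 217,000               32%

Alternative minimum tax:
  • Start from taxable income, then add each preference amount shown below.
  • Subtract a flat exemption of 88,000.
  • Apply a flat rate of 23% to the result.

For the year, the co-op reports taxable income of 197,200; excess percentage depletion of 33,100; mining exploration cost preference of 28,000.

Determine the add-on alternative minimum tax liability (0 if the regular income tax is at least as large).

Alternative minimum tax:
  Adjusted income: 197,200 + 33,100 + 28,000 = 258,300
  Less exemption 88,000 → base 170,300
  170,300 × 23% = 39,169

Regular income tax:
  71,000 × 15% = 10,650
  126,200 × 27% = 34,074
  → 44,724

39,169 ≤ 44,724, so no add-on is due.

0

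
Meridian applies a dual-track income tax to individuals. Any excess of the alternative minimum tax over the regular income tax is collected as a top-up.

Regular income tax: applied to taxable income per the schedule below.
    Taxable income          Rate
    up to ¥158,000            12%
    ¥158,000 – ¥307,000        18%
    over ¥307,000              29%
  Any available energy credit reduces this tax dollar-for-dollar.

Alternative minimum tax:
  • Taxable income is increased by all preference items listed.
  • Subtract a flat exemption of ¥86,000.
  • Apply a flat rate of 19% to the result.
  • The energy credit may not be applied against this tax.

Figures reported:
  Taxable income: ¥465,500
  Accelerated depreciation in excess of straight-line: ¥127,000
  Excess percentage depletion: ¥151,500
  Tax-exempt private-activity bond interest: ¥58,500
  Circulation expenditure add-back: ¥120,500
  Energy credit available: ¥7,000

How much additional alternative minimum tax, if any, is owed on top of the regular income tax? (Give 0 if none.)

Regular income tax:
  ¥158,000 × 12% = ¥18,960
  ¥149,000 × 18% = ¥26,820
  ¥158,500 × 29% = ¥45,965
  → ¥91,745
  Less energy credit ¥7,000 → ¥84,745

Alternative minimum tax:
  Adjusted income: ¥465,500 + ¥127,000 + ¥151,500 + ¥58,500 + ¥120,500 = ¥923,000
  Less exemption ¥86,000 → base ¥837,000
  ¥837,000 × 19% = ¥159,030

Excess of alternative minimum tax over regular income tax: ¥159,030 − ¥84,745 = ¥74,285.

¥74,285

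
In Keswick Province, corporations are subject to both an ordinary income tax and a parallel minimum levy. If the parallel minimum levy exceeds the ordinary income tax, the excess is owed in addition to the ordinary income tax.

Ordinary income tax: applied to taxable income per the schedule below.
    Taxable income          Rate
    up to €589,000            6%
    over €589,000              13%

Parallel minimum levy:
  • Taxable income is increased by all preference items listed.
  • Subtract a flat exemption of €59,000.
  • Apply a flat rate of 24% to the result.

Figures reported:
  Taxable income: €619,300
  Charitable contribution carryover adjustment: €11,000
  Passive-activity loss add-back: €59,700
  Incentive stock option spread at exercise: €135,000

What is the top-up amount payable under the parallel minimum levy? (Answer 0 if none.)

€144,561

Ordinary income tax:
  €589,000 × 6% = €35,340
  €30,300 × 13% = €3,939
  → €39,279

Parallel minimum levy:
  Adjusted income: €619,300 + €11,000 + €59,700 + €135,000 = €825,000
  Less exemption €59,000 → base €766,000
  €766,000 × 24% = €183,840

Excess of parallel minimum levy over ordinary income tax: €183,840 − €39,279 = €144,561.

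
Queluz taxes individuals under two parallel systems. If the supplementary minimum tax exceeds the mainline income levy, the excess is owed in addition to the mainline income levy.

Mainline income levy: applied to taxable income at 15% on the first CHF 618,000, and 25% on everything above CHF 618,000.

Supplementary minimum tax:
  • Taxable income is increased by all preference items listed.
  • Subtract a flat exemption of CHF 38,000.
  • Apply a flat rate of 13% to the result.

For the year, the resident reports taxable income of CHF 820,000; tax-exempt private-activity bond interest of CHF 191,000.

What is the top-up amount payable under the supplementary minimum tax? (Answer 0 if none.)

CHF 0

Supplementary minimum tax:
  Adjusted income: CHF 820,000 + CHF 191,000 = CHF 1,011,000
  Less exemption CHF 38,000 → base CHF 973,000
  CHF 973,000 × 13% = CHF 126,490

Mainline income levy:
  CHF 618,000 × 15% = CHF 92,700
  CHF 202,000 × 25% = CHF 50,500
  → CHF 143,200

CHF 126,490 ≤ CHF 143,200, so no add-on is due.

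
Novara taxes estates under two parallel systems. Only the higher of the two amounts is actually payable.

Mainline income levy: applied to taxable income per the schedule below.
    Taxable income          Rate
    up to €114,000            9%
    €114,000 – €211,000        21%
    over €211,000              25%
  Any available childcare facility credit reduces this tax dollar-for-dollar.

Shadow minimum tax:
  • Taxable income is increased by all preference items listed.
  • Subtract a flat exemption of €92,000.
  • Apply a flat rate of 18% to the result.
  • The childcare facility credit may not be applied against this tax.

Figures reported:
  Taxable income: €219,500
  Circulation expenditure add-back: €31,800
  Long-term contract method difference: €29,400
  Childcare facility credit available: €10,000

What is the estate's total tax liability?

€33,966

Mainline income levy:
  €114,000 × 9% = €10,260
  €97,000 × 21% = €20,370
  €8,500 × 25% = €2,125
  → €32,755
  Less childcare facility credit €10,000 → €22,755

Shadow minimum tax:
  Adjusted income: €219,500 + €31,800 + €29,400 = €280,700
  Less exemption €92,000 → base €188,700
  €188,700 × 18% = €33,966

€33,966 > €22,755, so the shadow minimum tax is the binding amount.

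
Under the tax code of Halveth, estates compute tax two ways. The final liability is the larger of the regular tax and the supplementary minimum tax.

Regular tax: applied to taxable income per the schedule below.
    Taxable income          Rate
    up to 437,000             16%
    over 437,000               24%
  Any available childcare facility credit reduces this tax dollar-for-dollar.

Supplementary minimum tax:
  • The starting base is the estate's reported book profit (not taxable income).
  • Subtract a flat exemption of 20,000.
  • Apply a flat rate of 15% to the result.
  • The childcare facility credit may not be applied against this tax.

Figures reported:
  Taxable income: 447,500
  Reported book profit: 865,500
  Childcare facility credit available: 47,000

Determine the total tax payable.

126,825

Supplementary minimum tax:
  Base (reported book profit): 865,500
  Less exemption 20,000 → base 845,500
  845,500 × 15% = 126,825

Regular tax:
  437,000 × 16% = 69,920
  10,500 × 24% = 2,520
  → 72,440
  Less childcare facility credit 47,000 → 25,440

126,825 > 25,440, so the supplementary minimum tax is the binding amount.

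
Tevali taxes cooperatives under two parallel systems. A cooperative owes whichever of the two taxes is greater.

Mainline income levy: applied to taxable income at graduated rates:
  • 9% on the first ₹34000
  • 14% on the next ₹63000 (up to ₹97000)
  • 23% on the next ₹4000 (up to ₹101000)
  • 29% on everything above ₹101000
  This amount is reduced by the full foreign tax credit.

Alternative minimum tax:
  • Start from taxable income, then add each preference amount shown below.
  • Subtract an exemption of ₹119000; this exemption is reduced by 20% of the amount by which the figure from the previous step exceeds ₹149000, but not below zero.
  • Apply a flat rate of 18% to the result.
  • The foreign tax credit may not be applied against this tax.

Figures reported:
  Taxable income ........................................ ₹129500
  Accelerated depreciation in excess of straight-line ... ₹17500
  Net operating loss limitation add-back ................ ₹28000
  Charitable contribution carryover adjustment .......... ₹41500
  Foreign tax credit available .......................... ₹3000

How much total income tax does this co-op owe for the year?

₹19980

Alternative minimum tax:
  Adjusted income: ₹129500 + ₹17500 + ₹28000 + ₹41500 = ₹216500
  Exemption: ₹119000 − 20% × (₹216500 − ₹149000) = ₹119000 − ₹13500 = ₹105500
  Base: ₹216500 − ₹105500 = ₹111000
  ₹111000 × 18% = ₹19980

Mainline income levy:
  ₹34000 × 9% = ₹3060
  ₹63000 × 14% = ₹8820
  ₹4000 × 23% = ₹920
  ₹28500 × 29% = ₹8265
  → ₹21065
  Less foreign tax credit ₹3000 → ₹18065

₹19980 > ₹18065, so the alternative minimum tax is the binding amount.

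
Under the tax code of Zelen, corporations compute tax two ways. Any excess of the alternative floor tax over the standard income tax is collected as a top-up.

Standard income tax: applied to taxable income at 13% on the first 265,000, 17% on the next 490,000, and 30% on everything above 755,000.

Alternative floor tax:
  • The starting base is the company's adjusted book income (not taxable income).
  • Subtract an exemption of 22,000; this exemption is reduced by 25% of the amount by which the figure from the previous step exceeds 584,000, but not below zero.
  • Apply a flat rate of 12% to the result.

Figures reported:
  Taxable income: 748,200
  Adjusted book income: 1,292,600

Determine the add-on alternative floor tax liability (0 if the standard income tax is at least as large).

38,518

Standard income tax:
  265,000 × 13% = 34,450
  483,200 × 17% = 82,144
  → 116,594

Alternative floor tax:
  Base (adjusted book income): 1,292,600
  Exemption: 25% × (1,292,600 − 584,000) = 177,150 ≥ 22,000, so the exemption is fully phased out
  Base: 1,292,600 − 0 = 1,292,600
  1,292,600 × 12% = 155,112

Excess of alternative floor tax over standard income tax: 155,112 − 116,594 = 38,518.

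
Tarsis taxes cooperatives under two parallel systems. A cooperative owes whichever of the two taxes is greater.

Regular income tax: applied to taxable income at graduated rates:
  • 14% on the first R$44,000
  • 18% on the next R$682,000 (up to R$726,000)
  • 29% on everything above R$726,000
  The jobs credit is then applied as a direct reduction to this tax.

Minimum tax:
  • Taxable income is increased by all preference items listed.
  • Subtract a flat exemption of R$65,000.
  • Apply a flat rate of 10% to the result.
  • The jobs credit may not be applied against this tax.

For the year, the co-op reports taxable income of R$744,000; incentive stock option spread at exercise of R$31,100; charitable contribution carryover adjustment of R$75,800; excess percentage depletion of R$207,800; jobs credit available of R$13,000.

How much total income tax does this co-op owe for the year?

R$121,140

Regular income tax:
  R$44,000 × 14% = R$6,160
  R$682,000 × 18% = R$122,760
  R$18,000 × 29% = R$5,220
  → R$134,140
  Less jobs credit R$13,000 → R$121,140

Minimum tax:
  Adjusted income: R$744,000 + R$31,100 + R$75,800 + R$207,800 = R$1,058,700
  Less exemption R$65,000 → base R$993,700
  R$993,700 × 10% = R$99,370

R$121,140 > R$99,370, so the regular income tax governs.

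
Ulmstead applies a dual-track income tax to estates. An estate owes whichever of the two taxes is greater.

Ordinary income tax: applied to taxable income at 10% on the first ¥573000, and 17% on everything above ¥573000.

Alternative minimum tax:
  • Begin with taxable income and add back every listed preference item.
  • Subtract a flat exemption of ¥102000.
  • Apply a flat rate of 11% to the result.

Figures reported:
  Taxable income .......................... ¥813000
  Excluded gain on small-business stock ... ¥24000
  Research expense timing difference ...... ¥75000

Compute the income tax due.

¥98100

Alternative minimum tax:
  Adjusted income: ¥813000 + ¥24000 + ¥75000 = ¥912000
  Less exemption ¥102000 → base ¥810000
  ¥810000 × 11% = ¥89100

Ordinary income tax:
  ¥573000 × 10% = ¥57300
  ¥240000 × 17% = ¥40800
  → ¥98100

¥98100 > ¥89100, so the ordinary income tax governs.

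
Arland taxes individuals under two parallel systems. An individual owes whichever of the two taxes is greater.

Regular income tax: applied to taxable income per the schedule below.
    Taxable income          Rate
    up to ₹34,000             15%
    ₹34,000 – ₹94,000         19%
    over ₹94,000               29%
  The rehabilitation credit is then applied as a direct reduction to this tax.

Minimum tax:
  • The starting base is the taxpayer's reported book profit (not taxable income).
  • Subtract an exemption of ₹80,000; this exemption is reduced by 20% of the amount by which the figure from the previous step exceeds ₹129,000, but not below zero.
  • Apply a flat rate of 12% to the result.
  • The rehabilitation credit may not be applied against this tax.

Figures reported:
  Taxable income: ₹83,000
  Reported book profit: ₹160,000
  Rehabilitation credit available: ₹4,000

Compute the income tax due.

₹10,410

Minimum tax:
  Base (reported book profit): ₹160,000
  Exemption: ₹80,000 − 20% × (₹160,000 − ₹129,000) = ₹80,000 − ₹6,200 = ₹73,800
  Base: ₹160,000 − ₹73,800 = ₹86,200
  ₹86,200 × 12% = ₹10,344

Regular income tax:
  ₹34,000 × 15% = ₹5,100
  ₹49,000 × 19% = ₹9,310
  → ₹14,410
  Less rehabilitation credit ₹4,000 → ₹10,410

₹10,410 > ₹10,344, so the regular income tax governs.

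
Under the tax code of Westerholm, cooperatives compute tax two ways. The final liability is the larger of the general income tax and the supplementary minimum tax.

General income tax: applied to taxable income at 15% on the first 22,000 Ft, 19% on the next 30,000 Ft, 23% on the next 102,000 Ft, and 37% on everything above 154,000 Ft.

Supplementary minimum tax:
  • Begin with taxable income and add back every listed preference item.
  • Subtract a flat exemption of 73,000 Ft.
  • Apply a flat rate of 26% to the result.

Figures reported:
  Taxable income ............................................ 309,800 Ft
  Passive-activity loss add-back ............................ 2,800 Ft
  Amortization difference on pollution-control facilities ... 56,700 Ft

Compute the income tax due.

90,106 Ft

General income tax:
  22,000 Ft × 15% = 3,300 Ft
  30,000 Ft × 19% = 5,700 Ft
  102,000 Ft × 23% = 23,460 Ft
  155,800 Ft × 37% = 57,646 Ft
  → 90,106 Ft

Supplementary minimum tax:
  Adjusted income: 309,800 Ft + 2,800 Ft + 56,700 Ft = 369,300 Ft
  Less exemption 73,000 Ft → base 296,300 Ft
  296,300 Ft × 26% = 77,038 Ft

90,106 Ft > 77,038 Ft, so the general income tax governs.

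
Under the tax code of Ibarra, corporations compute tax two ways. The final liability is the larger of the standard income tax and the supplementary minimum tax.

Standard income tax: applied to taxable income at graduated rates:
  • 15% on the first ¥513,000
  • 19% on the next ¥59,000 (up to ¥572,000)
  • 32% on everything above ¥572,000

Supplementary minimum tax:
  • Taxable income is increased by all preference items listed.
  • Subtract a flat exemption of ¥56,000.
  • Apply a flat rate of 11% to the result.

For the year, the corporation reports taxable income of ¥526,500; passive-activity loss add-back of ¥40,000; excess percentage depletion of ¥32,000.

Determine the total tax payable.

¥79,515

Supplementary minimum tax:
  Adjusted income: ¥526,500 + ¥40,000 + ¥32,000 = ¥598,500
  Less exemption ¥56,000 → base ¥542,500
  ¥542,500 × 11% = ¥59,675

Standard income tax:
  ¥513,000 × 15% = ¥76,950
  ¥13,500 × 19% = ¥2,565
  → ¥79,515

¥79,515 > ¥59,675, so the standard income tax governs.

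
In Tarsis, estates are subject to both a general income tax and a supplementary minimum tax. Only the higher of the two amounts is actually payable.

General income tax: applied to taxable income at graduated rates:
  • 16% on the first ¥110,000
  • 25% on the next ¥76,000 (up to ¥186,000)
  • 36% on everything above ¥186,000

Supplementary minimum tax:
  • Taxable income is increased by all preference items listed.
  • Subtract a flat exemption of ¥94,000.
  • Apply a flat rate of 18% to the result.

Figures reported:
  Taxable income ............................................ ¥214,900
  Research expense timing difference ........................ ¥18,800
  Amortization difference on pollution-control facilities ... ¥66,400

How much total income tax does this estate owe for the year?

¥47,004

Supplementary minimum tax:
  Adjusted income: ¥214,900 + ¥18,800 + ¥66,400 = ¥300,100
  Less exemption ¥94,000 → base ¥206,100
  ¥206,100 × 18% = ¥37,098

General income tax:
  ¥110,000 × 16% = ¥17,600
  ¥76,000 × 25% = ¥19,000
  ¥28,900 × 36% = ¥10,404
  → ¥47,004

¥47,004 > ¥37,098, so the general income tax governs.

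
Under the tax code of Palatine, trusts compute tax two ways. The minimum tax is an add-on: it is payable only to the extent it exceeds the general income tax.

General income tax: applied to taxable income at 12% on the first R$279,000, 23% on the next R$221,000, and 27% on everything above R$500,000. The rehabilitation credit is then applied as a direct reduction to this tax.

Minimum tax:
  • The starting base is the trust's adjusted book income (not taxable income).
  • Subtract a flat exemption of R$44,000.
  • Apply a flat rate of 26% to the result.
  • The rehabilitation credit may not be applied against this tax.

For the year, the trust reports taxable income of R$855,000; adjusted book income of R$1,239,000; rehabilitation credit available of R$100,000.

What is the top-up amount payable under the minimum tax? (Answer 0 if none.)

General income tax:
  R$279,000 × 12% = R$33,480
  R$221,000 × 23% = R$50,830
  R$355,000 × 27% = R$95,850
  → R$180,160
  Less rehabilitation credit R$100,000 → R$80,160

Minimum tax:
  Base (adjusted book income): R$1,239,000
  Less exemption R$44,000 → base R$1,195,000
  R$1,195,000 × 26% = R$310,700

Excess of minimum tax over general income tax: R$310,700 − R$80,160 = R$230,540.

R$230,540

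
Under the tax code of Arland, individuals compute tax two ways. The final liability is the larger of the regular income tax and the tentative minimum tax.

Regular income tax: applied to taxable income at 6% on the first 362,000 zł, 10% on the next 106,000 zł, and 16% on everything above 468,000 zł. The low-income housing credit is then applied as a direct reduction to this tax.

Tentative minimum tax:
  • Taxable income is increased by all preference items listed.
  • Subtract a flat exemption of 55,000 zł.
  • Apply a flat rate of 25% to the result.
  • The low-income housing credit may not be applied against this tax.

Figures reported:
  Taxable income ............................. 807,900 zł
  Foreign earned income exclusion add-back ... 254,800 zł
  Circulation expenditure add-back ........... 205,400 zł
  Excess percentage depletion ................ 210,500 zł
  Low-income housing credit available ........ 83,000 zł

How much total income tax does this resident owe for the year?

355,900 zł

Regular income tax:
  362,000 zł × 6% = 21,720 zł
  106,000 zł × 10% = 10,600 zł
  339,900 zł × 16% = 54,384 zł
  → 86,704 zł
  Less low-income housing credit 83,000 zł → 3,704 zł

Tentative minimum tax:
  Adjusted income: 807,900 zł + 254,800 zł + 205,400 zł + 210,500 zł = 1,478,600 zł
  Less exemption 55,000 zł → base 1,423,600 zł
  1,423,600 zł × 25% = 355,900 zł

355,900 zł > 3,704 zł, so the tentative minimum tax is the binding amount.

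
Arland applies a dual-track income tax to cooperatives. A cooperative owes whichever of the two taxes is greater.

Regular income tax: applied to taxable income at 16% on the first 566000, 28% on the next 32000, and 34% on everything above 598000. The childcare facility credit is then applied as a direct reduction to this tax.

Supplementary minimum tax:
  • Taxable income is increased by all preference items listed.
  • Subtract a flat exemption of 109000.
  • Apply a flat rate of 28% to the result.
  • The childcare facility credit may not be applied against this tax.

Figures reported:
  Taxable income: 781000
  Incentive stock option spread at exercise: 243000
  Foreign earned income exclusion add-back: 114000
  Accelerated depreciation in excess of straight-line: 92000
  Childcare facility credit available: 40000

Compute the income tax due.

313880

Supplementary minimum tax:
  Adjusted income: 781000 + 243000 + 114000 + 92000 = 1230000
  Less exemption 109000 → base 1121000
  1121000 × 28% = 313880

Regular income tax:
  566000 × 16% = 90560
  32000 × 28% = 8960
  183000 × 34% = 62220
  → 161740
  Less childcare facility credit 40000 → 121740

313880 > 121740, so the supplementary minimum tax is the binding amount.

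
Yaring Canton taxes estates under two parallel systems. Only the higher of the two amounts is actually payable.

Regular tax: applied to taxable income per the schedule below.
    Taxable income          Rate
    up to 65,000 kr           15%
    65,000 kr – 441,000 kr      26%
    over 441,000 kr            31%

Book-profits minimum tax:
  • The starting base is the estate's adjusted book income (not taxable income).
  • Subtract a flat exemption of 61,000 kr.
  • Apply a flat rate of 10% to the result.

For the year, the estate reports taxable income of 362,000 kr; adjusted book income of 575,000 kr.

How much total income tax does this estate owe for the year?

Book-profits minimum tax:
  Base (adjusted book income): 575,000 kr
  Less exemption 61,000 kr → base 514,000 kr
  514,000 kr × 10% = 51,400 kr

Regular tax:
  65,000 kr × 15% = 9,750 kr
  297,000 kr × 26% = 77,220 kr
  → 86,970 kr

86,970 kr > 51,400 kr, so the regular tax governs.

86,970 kr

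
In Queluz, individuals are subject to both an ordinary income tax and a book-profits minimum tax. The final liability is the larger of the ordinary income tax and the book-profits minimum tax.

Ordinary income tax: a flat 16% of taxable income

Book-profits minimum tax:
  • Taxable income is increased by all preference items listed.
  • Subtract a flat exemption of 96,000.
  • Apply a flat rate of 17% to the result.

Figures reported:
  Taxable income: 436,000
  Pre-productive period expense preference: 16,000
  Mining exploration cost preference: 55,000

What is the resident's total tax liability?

Book-profits minimum tax:
  Adjusted income: 436,000 + 16,000 + 55,000 = 507,000
  Less exemption 96,000 → base 411,000
  411,000 × 17% = 69,870

Ordinary income tax:
  436,000 × 16% = 69,760

69,870 > 69,760, so the book-profits minimum tax is the binding amount.

69,870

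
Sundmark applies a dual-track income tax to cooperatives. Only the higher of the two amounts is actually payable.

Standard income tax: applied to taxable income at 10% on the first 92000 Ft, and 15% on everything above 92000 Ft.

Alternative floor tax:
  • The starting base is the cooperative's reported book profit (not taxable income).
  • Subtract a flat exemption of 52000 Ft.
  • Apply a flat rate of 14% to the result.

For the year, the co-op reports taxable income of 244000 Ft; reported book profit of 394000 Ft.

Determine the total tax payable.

Standard income tax:
  92000 Ft × 10% = 9200 Ft
  152000 Ft × 15% = 22800 Ft
  → 32000 Ft

Alternative floor tax:
  Base (reported book profit): 394000 Ft
  Less exemption 52000 Ft → base 342000 Ft
  342000 Ft × 14% = 47880 Ft

47880 Ft > 32000 Ft, so the alternative floor tax is the binding amount.

47880 Ft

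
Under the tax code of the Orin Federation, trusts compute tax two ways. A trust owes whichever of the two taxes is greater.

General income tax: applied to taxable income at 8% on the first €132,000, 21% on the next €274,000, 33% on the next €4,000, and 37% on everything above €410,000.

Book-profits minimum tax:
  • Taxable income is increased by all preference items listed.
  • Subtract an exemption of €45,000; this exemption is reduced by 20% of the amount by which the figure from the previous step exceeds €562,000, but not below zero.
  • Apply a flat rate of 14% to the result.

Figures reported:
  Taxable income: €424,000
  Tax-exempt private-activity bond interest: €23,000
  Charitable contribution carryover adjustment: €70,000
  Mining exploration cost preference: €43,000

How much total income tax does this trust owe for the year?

€74,600

Book-profits minimum tax:
  Adjusted income: €424,000 + €23,000 + €70,000 + €43,000 = €560,000
  Exemption: €560,000 ≤ €562,000, so full €45,000 applies
  Base: €560,000 − €45,000 = €515,000
  €515,000 × 14% = €72,100

General income tax:
  €132,000 × 8% = €10,560
  €274,000 × 21% = €57,540
  €4,000 × 33% = €1,320
  €14,000 × 37% = €5,180
  → €74,600

€74,600 > €72,100, so the general income tax governs.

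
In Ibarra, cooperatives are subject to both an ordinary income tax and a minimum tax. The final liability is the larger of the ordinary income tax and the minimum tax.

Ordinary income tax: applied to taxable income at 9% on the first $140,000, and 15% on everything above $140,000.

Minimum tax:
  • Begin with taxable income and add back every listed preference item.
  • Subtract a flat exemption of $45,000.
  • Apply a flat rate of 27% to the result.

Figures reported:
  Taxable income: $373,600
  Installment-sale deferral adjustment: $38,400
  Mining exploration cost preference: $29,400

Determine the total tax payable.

Minimum tax:
  Adjusted income: $373,600 + $38,400 + $29,400 = $441,400
  Less exemption $45,000 → base $396,400
  $396,400 × 27% = $107,028

Ordinary income tax:
  $140,000 × 9% = $12,600
  $233,600 × 15% = $35,040
  → $47,640

$107,028 > $47,640, so the minimum tax is the binding amount.

$107,028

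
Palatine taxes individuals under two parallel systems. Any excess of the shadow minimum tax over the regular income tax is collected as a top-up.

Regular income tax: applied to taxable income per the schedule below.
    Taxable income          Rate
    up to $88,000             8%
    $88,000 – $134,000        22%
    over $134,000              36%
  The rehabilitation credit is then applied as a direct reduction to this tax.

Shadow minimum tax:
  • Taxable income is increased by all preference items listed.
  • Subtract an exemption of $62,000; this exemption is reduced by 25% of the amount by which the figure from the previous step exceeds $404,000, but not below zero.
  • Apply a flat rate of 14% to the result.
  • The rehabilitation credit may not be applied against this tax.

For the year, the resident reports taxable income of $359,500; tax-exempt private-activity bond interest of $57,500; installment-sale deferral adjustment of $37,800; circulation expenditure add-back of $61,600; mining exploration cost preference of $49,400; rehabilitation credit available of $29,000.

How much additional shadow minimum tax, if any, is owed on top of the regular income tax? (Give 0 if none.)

Shadow minimum tax:
  Adjusted income: $359,500 + $57,500 + $37,800 + $61,600 + $49,400 = $565,800
  Exemption: $62,000 − 25% × ($565,800 − $404,000) = $62,000 − $40,450 = $21,550
  Base: $565,800 − $21,550 = $544,250
  $544,250 × 14% = $76,195

Regular income tax:
  $88,000 × 8% = $7,040
  $46,000 × 22% = $10,120
  $225,500 × 36% = $81,180
  → $98,340
  Less rehabilitation credit $29,000 → $69,340

Excess of shadow minimum tax over regular income tax: $76,195 − $69,340 = $6,855.

$6,855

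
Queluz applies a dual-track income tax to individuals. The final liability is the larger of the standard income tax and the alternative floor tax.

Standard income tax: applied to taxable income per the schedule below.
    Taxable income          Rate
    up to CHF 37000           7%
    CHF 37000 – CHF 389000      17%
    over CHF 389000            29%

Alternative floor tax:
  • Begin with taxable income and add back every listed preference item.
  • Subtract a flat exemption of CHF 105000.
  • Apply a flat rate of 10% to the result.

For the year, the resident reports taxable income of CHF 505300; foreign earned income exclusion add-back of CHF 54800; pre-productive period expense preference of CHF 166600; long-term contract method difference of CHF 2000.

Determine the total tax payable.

Standard income tax:
  CHF 37000 × 7% = CHF 2590
  CHF 352000 × 17% = CHF 59840
  CHF 116300 × 29% = CHF 33727
  → CHF 96157

Alternative floor tax:
  Adjusted income: CHF 505300 + CHF 54800 + CHF 166600 + CHF 2000 = CHF 728700
  Less exemption CHF 105000 → base CHF 623700
  CHF 623700 × 10% = CHF 62370

CHF 96157 > CHF 62370, so the standard income tax governs.

CHF 96157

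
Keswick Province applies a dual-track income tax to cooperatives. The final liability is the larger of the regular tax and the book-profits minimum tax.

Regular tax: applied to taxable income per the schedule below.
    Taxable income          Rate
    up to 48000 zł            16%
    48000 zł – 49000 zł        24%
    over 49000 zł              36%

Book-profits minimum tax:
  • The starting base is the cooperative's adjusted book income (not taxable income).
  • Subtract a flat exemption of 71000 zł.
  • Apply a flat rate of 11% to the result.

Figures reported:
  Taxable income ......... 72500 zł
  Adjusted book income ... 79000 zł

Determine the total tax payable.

Regular tax:
  48000 zł × 16% = 7680 zł
  1000 zł × 24% = 240 zł
  23500 zł × 36% = 8460 zł
  → 16380 zł

Book-profits minimum tax:
  Base (adjusted book income): 79000 zł
  Less exemption 71000 zł → base 8000 zł
  8000 zł × 11% = 880 zł

16380 zł > 880 zł, so the regular tax governs.

16380 zł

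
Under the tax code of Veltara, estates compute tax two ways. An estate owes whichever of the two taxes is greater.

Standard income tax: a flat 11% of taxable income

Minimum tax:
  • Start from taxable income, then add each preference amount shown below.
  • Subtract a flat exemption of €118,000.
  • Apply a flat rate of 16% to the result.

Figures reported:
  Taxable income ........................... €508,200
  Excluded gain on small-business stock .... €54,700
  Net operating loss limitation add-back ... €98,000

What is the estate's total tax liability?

Standard income tax:
  €508,200 × 11% = €55,902

Minimum tax:
  Adjusted income: €508,200 + €54,700 + €98,000 = €660,900
  Less exemption €118,000 → base €542,900
  €542,900 × 16% = €86,864

€86,864 > €55,902, so the minimum tax is the binding amount.

€86,864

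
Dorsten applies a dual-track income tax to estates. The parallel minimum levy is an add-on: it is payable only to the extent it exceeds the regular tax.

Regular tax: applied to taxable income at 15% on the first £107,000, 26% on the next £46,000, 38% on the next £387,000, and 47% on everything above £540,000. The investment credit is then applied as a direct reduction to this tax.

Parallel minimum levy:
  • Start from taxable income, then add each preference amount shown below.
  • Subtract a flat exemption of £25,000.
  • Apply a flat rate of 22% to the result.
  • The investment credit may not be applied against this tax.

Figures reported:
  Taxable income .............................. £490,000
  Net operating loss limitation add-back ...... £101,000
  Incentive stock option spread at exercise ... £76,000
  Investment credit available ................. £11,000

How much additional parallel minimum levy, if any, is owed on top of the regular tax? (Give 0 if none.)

Parallel minimum levy:
  Adjusted income: £490,000 + £101,000 + £76,000 = £667,000
  Less exemption £25,000 → base £642,000
  £642,000 × 22% = £141,240

Regular tax:
  £107,000 × 15% = £16,050
  £46,000 × 26% = £11,960
  £337,000 × 38% = £128,060
  → £156,070
  Less investment credit £11,000 → £145,070

£141,240 ≤ £145,070, so no add-on is due.

£0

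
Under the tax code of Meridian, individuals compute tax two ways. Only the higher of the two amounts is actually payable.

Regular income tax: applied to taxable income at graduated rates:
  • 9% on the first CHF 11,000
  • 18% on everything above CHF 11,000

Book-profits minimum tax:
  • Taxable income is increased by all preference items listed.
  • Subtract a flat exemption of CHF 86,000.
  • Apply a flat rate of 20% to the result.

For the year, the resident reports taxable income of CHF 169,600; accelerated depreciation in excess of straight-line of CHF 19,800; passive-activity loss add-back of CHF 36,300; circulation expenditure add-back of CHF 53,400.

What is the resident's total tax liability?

CHF 38,620

Regular income tax:
  CHF 11,000 × 9% = CHF 990
  CHF 158,600 × 18% = CHF 28,548
  → CHF 29,538

Book-profits minimum tax:
  Adjusted income: CHF 169,600 + CHF 19,800 + CHF 36,300 + CHF 53,400 = CHF 279,100
  Less exemption CHF 86,000 → base CHF 193,100
  CHF 193,100 × 20% = CHF 38,620

CHF 38,620 > CHF 29,538, so the book-profits minimum tax is the binding amount.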